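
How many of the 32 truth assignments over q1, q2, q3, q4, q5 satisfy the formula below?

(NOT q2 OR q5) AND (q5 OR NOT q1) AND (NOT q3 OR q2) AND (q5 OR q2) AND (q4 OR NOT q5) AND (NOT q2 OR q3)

4

There are 2^5 = 32 truth assignments over (q1, q2, q3, q4, q5).
Split on q4. With q4 = true, the clauses containing q4 are satisfied and NOT q4 drops from the rest; 4 of the 2^4 = 16 assignments to the other variables satisfy what remains.
With q4 = false, by the same count on the reduced clause set, 0 assignments work.
Total: 4 + 0 = 4.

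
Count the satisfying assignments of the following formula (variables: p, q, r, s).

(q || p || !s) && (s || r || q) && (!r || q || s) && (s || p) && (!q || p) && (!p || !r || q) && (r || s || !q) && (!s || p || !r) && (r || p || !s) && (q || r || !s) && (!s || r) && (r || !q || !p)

2

There are 2^4 = 16 truth assignments over (p, q, r, s).
Check each against the 12 clauses (columns in the order p, q, r, s):
  F F F F  ✗ fails (s || r || q)
  F F F T  ✗ fails (q || p || !s)
  F F T F  ✗ fails (!r || q || s)
  F F T T  ✗ fails (q || p || !s)
  F T F F  ✗ fails (s || p)
  F T F T  ✗ fails (!q || p)
  F T T F  ✗ fails (s || p)
  F T T T  ✗ fails (!q || p)
  T F F F  ✗ fails (s || r || q)
  T F F T  ✗ fails (q || r || !s)
  T F T F  ✗ fails (!r || q || s)
  T F T T  ✗ fails (!p || !r || q)
  T T F F  ✗ fails (r || s || !q)
  T T F T  ✗ fails (!s || r)
  T T T F  ✓ satisfies all
  T T T T  ✓ satisfies all
2 of the 16 rows are models.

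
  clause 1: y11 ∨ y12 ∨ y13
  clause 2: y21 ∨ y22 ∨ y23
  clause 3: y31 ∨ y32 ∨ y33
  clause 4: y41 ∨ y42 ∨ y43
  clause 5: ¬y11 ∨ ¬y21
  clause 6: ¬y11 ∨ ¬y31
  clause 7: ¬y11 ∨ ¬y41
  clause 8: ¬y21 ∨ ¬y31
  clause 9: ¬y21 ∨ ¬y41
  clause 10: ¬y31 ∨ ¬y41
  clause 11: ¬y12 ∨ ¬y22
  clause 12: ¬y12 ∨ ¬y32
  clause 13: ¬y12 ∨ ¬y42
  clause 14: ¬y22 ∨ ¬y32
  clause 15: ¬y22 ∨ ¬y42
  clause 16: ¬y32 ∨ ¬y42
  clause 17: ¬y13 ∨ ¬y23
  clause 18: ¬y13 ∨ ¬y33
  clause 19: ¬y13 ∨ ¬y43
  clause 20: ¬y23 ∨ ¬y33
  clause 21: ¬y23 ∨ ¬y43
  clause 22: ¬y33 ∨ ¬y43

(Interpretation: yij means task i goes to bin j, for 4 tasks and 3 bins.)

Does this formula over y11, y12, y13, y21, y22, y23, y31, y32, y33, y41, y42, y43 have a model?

Suppose y11 = False.
Suppose y12 = True.
From the singleton clause (¬y22), y22 = False.
From the singleton clause (¬y32), y32 = False.
From the singleton clause (¬y42), y42 = False.
Suppose y21 = True.
From the singleton clause (¬y31), y31 = False.
From the singleton clause (y33), y33 = True.
From the singleton clause (¬y41), y41 = False.
From the singleton clause (y43), y43 = True.
Now (¬y43) is unsatisfied and unit — conflict.
That branch fails; take y21 = False instead.
From the singleton clause (y23), y23 = True.
From the singleton clause (¬y13), y13 = False.
From the singleton clause (¬y33), y33 = False.
From the singleton clause (y31), y31 = True.
From the singleton clause (¬y41), y41 = False.
From the singleton clause (y43), y43 = True.
Now (¬y43) is unsatisfied and unit — conflict.
Either choice for y21 ends in contradiction.
That branch fails; take y12 = False instead.
From the singleton clause (y13), y13 = True.
From the singleton clause (¬y23), y23 = False.
From the singleton clause (¬y33), y33 = False.
From the singleton clause (¬y43), y43 = False.
Suppose y21 = True.
From the singleton clause (¬y31), y31 = False.
From the singleton clause (y32), y32 = True.
From the singleton clause (¬y41), y41 = False.
From the singleton clause (y42), y42 = True.
Now (¬y42) is unsatisfied and unit — conflict.
That branch fails; take y21 = False instead.
From the singleton clause (y22), y22 = True.
From the singleton clause (¬y32), y32 = False.
From the singleton clause (y31), y31 = True.
From the singleton clause (¬y41), y41 = False.
From the singleton clause (y42), y42 = True.
Now (¬y42) is unsatisfied and unit — conflict.
Either choice for y21 ends in contradiction.
Either choice for y12 ends in contradiction.
That branch fails; take y11 = True instead.
From the singleton clause (¬y21), y21 = False.
From the singleton clause (¬y31), y31 = False.
From the singleton clause (¬y41), y41 = False.
Suppose y22 = True.
From the singleton clause (¬y12), y12 = False.
From the singleton clause (¬y32), y32 = False.
From the singleton clause (y33), y33 = True.
From the singleton clause (¬y42), y42 = False.
From the singleton clause (y43), y43 = True.
Now (¬y43) is unsatisfied and unit — conflict.
That branch fails; take y22 = False instead.
From the singleton clause (y23), y23 = True.
From the singleton clause (¬y13), y13 = False.
From the singleton clause (¬y33), y33 = False.
From the singleton clause (y32), y32 = True.
From the singleton clause (¬y12), y12 = False.
From the singleton clause (¬y42), y42 = False.
From the singleton clause (y43), y43 = True.
Now (¬y43) is unsatisfied and unit — conflict.
Either choice for y22 ends in contradiction.
Either choice for y11 ends in contradiction.
No assignment satisfies every clause.

No, unsatisfiable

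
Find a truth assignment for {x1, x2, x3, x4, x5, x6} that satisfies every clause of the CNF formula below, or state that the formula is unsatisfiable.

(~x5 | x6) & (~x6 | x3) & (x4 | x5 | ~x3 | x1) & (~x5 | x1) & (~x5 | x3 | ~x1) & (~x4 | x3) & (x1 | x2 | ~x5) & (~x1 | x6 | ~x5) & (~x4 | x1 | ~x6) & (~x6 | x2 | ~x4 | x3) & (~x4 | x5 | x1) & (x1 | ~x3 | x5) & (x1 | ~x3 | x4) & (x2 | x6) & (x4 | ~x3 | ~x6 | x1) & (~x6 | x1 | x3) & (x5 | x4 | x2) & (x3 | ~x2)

x1=1; x2=0; x3=1; x4=1; x5=1; x6=1

Case x5 = 1:
(x6) alone gives x6 = 1.
(x3) alone gives x3 = 1.
(x1) alone gives x1 = 1.
No clause remains; x2, x4 are free.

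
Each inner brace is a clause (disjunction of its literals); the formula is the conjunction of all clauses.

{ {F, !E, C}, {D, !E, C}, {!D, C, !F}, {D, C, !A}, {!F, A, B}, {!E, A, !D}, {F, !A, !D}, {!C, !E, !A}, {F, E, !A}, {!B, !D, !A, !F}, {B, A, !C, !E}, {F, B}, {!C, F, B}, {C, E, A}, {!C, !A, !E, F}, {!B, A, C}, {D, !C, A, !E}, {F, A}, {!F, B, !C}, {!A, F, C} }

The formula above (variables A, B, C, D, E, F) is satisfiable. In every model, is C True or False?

Suppose C = false.
Branch on F: set F = true.
(!D) alone gives D = false.
(!E) alone gives E = false.
(!A) alone gives A = false.
That conflicts with the unit clause (A).
So F must be the other value — set F = false.
(!E) alone gives E = false.
(!A) alone gives A = false.
That conflicts with the unit clause (A).
Either choice for F ends in contradiction.
So every satisfying assignment has C = True.

True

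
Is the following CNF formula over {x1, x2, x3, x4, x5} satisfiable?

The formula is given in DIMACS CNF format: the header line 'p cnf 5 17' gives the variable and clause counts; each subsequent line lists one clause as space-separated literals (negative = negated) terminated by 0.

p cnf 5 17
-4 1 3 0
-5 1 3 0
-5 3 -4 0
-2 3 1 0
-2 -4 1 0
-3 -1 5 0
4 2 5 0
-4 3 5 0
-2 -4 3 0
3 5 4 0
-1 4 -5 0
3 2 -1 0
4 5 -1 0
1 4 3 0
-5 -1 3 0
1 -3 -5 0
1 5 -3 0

Suppose x4 = True.
Suppose x1 = True.
Suppose x5 = True.
From the singleton clause (x3), x3 = True.
No clause remains; x2 is free.
A satisfying assignment: x1=True; x2=True; x3=True; x4=True; x5=True.

Satisfiable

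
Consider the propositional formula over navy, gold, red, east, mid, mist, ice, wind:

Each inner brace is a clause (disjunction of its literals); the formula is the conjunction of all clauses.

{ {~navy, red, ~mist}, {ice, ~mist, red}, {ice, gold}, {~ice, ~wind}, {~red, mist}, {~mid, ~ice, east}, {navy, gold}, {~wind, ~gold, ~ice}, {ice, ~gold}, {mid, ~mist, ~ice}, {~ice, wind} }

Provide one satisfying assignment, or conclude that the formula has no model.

Try ice = 1.
(~wind) alone gives wind = 0.
But (wind) is also a unit clause — contradiction.
Undo ice and try ice = 0.
(gold) alone gives gold = 1.
But (~gold) is also a unit clause — contradiction.
Either choice for ice ends in contradiction.

UNSATISFIABLE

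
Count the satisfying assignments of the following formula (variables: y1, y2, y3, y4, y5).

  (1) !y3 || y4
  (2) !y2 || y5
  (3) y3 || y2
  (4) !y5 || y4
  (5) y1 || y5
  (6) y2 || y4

7

There are 2^5 = 32 truth assignments over (y1, y2, y3, y4, y5).
Split on y2. With y2 = true, the clauses containing y2 are satisfied and !y2 drops from the rest; 4 of the 2^4 = 16 assignments to the other variables satisfy what remains.
With y2 = false, by the same count on the reduced clause set, 3 assignments work.
(One model: y1=F, y2=F, y3=T, y4=T, y5=T.)
Total: 4 + 3 = 7.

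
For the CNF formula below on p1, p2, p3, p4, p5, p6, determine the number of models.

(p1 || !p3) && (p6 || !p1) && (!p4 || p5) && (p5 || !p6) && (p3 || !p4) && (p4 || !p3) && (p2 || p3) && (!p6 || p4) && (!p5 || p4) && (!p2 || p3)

There are 2^6 = 64 truth assignments over (p1, p2, p3, p4, p5, p6).
Split on p3. With p3 = true, the clauses containing p3 are satisfied and !p3 drops from the rest; 2 of the 2^5 = 32 assignments to the other variables satisfy what remains.
With p3 = false, by the same count on the reduced clause set, 0 assignments work.
Total: 2 + 0 = 2.

2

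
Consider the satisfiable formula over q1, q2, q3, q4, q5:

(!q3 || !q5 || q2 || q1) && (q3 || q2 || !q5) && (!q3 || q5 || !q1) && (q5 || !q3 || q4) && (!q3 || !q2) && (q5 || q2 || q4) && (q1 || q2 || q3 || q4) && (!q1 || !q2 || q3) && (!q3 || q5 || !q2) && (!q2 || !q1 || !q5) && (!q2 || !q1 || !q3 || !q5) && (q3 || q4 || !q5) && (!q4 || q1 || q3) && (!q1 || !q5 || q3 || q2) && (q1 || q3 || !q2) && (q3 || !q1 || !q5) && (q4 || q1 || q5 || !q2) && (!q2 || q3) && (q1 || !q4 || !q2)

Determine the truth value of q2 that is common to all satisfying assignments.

False

Suppose q2 = true.
From the singleton clause (!q3), q3 = false.
Now (q3) is unsatisfied and unit — conflict.
So every satisfying assignment has q2 = False.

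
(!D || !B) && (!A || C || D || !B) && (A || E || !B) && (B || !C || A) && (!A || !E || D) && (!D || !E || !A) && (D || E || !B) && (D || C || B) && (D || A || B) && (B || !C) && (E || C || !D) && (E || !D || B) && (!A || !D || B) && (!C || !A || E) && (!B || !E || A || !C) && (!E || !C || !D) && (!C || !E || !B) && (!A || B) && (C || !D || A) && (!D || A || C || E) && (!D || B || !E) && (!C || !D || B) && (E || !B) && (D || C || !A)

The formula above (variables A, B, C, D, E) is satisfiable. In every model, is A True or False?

Suppose A = true.
(B) alone gives B = true.
(!D) alone gives D = false.
(C) alone gives C = true.
(!E) alone gives E = false.
That conflicts with the unit clause (E).
So every satisfying assignment has A = False.

False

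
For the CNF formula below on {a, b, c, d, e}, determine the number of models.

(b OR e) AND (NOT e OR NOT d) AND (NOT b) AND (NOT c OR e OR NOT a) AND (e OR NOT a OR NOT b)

4

There are 2^5 = 32 truth assignments over (a, b, c, d, e).
Split on b. With b = true, the clauses containing b are satisfied and NOT b drops from the rest; 0 of the 2^4 = 16 assignments to the other variables satisfy what remains.
With b = false, by the same count on the reduced clause set, 4 assignments work.
(One model: a=F, b=F, c=F, d=F, e=T.)
Total: 0 + 4 = 4.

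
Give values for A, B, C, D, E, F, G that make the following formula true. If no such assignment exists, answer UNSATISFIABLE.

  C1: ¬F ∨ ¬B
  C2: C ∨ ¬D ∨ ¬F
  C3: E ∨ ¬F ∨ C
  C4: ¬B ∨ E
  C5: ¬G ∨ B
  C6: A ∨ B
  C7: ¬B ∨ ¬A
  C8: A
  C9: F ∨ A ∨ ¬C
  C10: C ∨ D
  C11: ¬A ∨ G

UNSATISFIABLE

Unit clause (A) forces A = True.
Unit clause (¬B) forces B = False.
Unit clause (¬G) forces G = False.
That conflicts with the unit clause (G).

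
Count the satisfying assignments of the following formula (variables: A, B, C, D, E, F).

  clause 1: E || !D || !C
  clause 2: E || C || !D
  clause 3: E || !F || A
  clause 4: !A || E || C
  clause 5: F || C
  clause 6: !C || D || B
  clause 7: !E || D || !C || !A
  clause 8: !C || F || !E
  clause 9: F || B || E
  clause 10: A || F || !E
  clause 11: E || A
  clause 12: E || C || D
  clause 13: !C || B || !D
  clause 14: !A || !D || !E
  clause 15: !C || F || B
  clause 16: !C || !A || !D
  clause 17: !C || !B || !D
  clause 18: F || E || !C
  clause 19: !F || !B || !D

There are 2^6 = 64 truth assignments over (A, B, C, D, E, F).
Split on F. With F = true, the clauses containing F are satisfied and !F drops from the rest; 7 of the 2^5 = 32 assignments to the other variables satisfy what remains.
With F = false, by the same count on the reduced clause set, 0 assignments work.
Total: 7 + 0 = 7.

7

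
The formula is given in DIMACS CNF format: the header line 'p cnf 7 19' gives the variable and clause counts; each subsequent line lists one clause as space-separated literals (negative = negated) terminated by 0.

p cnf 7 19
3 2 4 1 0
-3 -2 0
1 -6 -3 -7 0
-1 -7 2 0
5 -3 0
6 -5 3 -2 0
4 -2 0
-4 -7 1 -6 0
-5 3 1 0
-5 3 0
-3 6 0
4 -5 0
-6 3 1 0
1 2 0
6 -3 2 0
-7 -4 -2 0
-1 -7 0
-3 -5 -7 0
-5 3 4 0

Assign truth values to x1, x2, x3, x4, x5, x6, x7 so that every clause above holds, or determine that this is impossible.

Case x3 = False:
From the singleton clause (¬x5), x5 = False.
Case x4 = True:
Case x6 = False:
Case x1 = True:
From the singleton clause (¬x7), x7 = False.
No clause remains; x2 is free.

x1 ↦ True, x2 ↦ False, x3 ↦ False, x4 ↦ True, x5 ↦ False, x6 ↦ False, x7 ↦ False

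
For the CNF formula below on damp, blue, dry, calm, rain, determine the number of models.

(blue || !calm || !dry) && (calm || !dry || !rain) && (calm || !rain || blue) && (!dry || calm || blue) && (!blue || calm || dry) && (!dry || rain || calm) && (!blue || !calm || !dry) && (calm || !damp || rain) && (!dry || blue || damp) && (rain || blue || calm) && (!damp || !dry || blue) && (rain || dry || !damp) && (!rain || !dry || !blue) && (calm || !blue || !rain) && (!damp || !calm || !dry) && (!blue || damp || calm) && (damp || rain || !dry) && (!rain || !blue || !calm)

4

There are 2^5 = 32 truth assignments over (damp, blue, dry, calm, rain).
Split on blue. With blue = true, the clauses containing blue are satisfied and !blue drops from the rest; 1 of the 2^4 = 16 assignments to the other variables satisfy what remains.
With blue = false, by the same count on the reduced clause set, 3 assignments work.
(One model: damp=F, blue=F, dry=F, calm=T, rain=F.)
Total: 1 + 3 = 4.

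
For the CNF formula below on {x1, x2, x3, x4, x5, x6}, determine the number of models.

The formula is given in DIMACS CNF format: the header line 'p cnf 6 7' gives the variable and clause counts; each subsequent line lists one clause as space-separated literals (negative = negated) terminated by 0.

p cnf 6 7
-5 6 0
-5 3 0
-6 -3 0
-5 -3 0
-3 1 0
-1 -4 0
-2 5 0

7

There are 2^6 = 64 truth assignments over (x1, x2, x3, x4, x5, x6).
Split on x4. With x4 = True, the clauses containing x4 are satisfied and ¬x4 drops from the rest; 2 of the 2^5 = 32 assignments to the other variables satisfy what remains.
With x4 = False, by the same count on the reduced clause set, 5 assignments work.
(One model: x1=F, x2=F, x3=F, x4=F, x5=F, x6=F.)
Total: 2 + 5 = 7.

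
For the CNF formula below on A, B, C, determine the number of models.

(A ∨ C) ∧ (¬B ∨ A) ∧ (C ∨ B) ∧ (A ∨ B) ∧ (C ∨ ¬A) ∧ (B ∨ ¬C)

1

There are 2^3 = 8 truth assignments over (A, B, C).
Check each against the 6 clauses (columns in the order A, B, C):
  F F F  ✗ fails (A ∨ C)
  F F T  ✗ fails (A ∨ B)
  F T F  ✗ fails (A ∨ C)
  F T T  ✗ fails (¬B ∨ A)
  T F F  ✗ fails (C ∨ B)
  T F T  ✗ fails (B ∨ ¬C)
  T T F  ✗ fails (C ∨ ¬A)
  T T T  ✓ satisfies all
1 of the 8 rows is a model.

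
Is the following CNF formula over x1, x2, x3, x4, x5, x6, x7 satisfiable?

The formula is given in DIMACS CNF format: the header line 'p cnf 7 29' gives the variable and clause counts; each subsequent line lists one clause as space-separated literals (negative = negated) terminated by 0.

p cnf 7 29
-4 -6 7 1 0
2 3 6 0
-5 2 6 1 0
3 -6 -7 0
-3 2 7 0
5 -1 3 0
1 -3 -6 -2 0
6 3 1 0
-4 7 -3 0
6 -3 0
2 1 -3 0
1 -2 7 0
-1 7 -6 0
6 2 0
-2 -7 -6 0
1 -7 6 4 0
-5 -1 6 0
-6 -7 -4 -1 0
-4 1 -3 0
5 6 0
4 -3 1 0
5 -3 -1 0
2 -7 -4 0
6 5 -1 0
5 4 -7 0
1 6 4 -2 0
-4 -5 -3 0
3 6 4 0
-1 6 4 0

Case x6 = True:
Case x3 = True:
Case x2 = False:
Unit clause (x7) forces x7 = True.
Unit clause (x1) forces x1 = True.
Unit clause (¬x4) forces x4 = False.
Unit clause (x5) forces x5 = True.
Every clause now holds.
A satisfying assignment: x1=True, x2=False, x3=True, x4=False, x5=True, x6=True, x7=True.

Satisfiable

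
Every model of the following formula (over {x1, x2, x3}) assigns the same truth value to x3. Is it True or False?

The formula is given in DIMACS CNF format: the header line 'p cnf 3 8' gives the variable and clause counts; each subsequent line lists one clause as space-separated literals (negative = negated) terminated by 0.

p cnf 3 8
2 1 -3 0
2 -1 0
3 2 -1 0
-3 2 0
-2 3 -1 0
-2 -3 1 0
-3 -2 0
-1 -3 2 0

Suppose x3 = True.
The clause (x2) is unit, so x2 = True.
Now (¬x2) is unsatisfied and unit — conflict.
So every satisfying assignment has x3 = False.

False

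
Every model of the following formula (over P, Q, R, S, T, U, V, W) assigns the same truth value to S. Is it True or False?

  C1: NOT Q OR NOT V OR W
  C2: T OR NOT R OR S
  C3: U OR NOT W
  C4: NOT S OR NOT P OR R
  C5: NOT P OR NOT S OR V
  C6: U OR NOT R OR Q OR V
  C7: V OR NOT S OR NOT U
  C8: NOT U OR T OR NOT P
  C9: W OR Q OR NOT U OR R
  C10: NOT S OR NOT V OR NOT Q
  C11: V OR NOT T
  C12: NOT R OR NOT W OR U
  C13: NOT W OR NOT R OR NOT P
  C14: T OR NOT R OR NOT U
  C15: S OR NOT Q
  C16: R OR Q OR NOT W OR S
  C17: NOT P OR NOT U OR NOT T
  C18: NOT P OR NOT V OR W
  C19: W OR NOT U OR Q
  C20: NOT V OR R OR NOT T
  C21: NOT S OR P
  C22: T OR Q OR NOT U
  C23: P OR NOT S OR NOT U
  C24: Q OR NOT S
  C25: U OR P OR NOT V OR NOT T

Suppose S = true.
(P) alone gives P = true.
(R) alone gives R = true.
(V) alone gives V = true.
(NOT Q) alone gives Q = false.
That conflicts with the unit clause (Q).
So every satisfying assignment has S = False.

False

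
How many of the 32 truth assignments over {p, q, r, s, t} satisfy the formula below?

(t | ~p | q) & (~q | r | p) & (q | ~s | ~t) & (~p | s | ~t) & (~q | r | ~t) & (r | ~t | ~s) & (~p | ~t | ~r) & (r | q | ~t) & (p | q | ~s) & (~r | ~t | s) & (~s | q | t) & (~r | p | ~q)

There are 2^5 = 32 truth assignments over (p, q, r, s, t).
Split on t. With t = 1, the clauses containing t are satisfied and ~t drops from the rest; 0 of the 2^4 = 16 assignments to the other variables satisfy what remains.
With t = 0, by the same count on the reduced clause set, 6 assignments work.
(One model: p=F, q=F, r=F, s=F, t=F.)
Total: 0 + 6 = 6.

6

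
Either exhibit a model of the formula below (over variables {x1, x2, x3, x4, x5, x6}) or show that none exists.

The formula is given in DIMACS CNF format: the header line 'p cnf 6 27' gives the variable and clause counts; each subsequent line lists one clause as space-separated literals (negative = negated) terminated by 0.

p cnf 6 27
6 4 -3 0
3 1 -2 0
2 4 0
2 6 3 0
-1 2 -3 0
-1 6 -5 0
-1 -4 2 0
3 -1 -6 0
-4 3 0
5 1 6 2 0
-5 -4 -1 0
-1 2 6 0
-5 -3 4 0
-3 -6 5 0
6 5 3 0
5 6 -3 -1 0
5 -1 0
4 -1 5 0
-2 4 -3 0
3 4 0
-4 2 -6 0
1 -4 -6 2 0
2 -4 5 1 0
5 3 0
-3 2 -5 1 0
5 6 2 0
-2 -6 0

x1=False, x2=True, x3=True, x4=True, x5=True, x6=False

Branch on x2: set x2 = True.
Unit clause (¬x6) forces x6 = False.
Branch on x4: set x4 = True.
Unit clause (x3) forces x3 = True.
Branch on x1: set x1 = False.
All clauses hold; x5 can take either value.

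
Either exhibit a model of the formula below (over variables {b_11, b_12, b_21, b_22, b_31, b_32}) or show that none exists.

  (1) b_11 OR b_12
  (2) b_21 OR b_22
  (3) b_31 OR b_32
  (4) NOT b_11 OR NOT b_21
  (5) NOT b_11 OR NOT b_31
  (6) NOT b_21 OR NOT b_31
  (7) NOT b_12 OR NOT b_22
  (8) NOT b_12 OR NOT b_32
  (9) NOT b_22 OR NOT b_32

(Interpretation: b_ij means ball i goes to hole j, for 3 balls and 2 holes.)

UNSATISFIABLE

Branch on b_11: set b_11 = true.
The clause (NOT b_21) is unit, so b_21 = false.
The clause (b_22) is unit, so b_22 = true.
The clause (NOT b_31) is unit, so b_31 = false.
The clause (b_32) is unit, so b_32 = true.
That conflicts with the unit clause (NOT b_32).
That branch fails; take b_11 = false instead.
The clause (b_12) is unit, so b_12 = true.
The clause (NOT b_22) is unit, so b_22 = false.
The clause (b_21) is unit, so b_21 = true.
The clause (NOT b_31) is unit, so b_31 = false.
The clause (b_32) is unit, so b_32 = true.
That conflicts with the unit clause (NOT b_32).
Either choice for b_11 ends in contradiction.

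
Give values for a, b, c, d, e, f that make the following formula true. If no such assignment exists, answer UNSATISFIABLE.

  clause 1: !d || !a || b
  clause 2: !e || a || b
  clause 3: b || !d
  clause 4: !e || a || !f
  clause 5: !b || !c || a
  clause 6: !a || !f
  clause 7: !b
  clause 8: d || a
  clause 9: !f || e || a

(!b) alone gives b = false.
(!d) alone gives d = false.
(a) alone gives a = true.
(!f) alone gives f = false.
Every clause is now satisfied; c, e are unconstrained.

a: true; b: false; c: false; d: false; e: true; f: false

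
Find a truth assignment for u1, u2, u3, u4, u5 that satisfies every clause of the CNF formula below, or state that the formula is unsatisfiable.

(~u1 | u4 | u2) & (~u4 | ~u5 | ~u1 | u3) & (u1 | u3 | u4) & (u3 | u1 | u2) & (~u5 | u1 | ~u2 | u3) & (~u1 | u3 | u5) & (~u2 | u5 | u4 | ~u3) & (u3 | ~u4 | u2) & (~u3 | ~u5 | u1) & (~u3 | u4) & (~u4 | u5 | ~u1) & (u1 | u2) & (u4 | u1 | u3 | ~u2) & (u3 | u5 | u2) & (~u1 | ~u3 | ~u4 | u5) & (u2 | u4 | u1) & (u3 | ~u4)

u1 ↦ 0; u2 ↦ 1; u3 ↦ 1; u4 ↦ 1; u5 ↦ 0

Try u3 = 1.
Unit clause (u4) forces u4 = 1.
Try u5 = 0.
Unit clause (~u1) forces u1 = 0.
Unit clause (u2) forces u2 = 1.
This assignment satisfies each clause.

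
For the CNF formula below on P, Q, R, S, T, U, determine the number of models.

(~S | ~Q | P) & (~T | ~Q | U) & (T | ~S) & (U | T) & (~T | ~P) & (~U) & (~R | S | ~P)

There are 2^6 = 64 truth assignments over (P, Q, R, S, T, U).
Split on R. With R = 1, the clauses containing R are satisfied and ~R drops from the rest; 2 of the 2^5 = 32 assignments to the other variables satisfy what remains.
With R = 0, by the same count on the reduced clause set, 2 assignments work.
(One model: P=F, Q=F, R=F, S=F, T=T, U=F.)
Total: 2 + 2 = 4.

4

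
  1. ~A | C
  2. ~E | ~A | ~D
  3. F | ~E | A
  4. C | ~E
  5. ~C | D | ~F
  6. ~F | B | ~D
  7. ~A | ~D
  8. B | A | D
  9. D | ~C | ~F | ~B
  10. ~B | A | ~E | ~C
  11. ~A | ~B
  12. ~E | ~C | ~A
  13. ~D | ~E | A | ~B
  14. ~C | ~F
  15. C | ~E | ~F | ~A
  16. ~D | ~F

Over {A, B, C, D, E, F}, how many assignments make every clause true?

8

There are 2^6 = 64 truth assignments over (A, B, C, D, E, F).
Split on B. With B = 1, the clauses containing B are satisfied and ~B drops from the rest; 5 of the 2^5 = 32 assignments to the other variables satisfy what remains.
With B = 0, by the same count on the reduced clause set, 3 assignments work.
(One model: A=F, B=F, C=F, D=T, E=F, F=F.)
Total: 5 + 3 = 8.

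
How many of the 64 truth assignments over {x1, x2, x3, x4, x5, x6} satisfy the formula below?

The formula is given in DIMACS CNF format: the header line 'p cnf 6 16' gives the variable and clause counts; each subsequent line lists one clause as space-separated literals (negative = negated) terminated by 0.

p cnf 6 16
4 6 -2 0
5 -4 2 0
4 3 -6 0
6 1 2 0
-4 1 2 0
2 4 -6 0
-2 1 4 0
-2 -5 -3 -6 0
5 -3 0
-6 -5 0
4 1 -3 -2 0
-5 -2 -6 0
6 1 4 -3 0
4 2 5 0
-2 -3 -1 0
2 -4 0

9

There are 2^6 = 64 truth assignments over (x1, x2, x3, x4, x5, x6).
Split on x2. With x2 = True, the clauses containing x2 are satisfied and ¬x2 drops from the rest; 7 of the 2^5 = 32 assignments to the other variables satisfy what remains.
With x2 = False, by the same count on the reduced clause set, 2 assignments work.
Total: 7 + 2 = 9.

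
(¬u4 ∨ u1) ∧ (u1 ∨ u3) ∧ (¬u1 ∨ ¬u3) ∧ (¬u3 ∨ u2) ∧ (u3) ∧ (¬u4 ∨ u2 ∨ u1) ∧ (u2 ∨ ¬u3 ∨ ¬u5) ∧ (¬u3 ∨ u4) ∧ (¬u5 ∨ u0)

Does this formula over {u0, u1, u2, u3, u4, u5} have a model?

No, unsatisfiable

(u3) alone gives u3 = True.
(¬u1) alone gives u1 = False.
(¬u4) alone gives u4 = False.
But (u4) is also a unit clause — contradiction.
No assignment satisfies every clause.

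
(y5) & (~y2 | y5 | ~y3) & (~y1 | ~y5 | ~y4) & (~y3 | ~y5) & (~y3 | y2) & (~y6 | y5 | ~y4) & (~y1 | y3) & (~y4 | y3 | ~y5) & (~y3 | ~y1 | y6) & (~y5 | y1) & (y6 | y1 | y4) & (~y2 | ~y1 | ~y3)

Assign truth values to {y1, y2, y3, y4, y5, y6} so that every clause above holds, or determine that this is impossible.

UNSATISFIABLE

Unit clause (y5) forces y5 = 1.
Unit clause (~y3) forces y3 = 0.
Unit clause (~y1) forces y1 = 0.
But (y1) is also a unit clause — contradiction.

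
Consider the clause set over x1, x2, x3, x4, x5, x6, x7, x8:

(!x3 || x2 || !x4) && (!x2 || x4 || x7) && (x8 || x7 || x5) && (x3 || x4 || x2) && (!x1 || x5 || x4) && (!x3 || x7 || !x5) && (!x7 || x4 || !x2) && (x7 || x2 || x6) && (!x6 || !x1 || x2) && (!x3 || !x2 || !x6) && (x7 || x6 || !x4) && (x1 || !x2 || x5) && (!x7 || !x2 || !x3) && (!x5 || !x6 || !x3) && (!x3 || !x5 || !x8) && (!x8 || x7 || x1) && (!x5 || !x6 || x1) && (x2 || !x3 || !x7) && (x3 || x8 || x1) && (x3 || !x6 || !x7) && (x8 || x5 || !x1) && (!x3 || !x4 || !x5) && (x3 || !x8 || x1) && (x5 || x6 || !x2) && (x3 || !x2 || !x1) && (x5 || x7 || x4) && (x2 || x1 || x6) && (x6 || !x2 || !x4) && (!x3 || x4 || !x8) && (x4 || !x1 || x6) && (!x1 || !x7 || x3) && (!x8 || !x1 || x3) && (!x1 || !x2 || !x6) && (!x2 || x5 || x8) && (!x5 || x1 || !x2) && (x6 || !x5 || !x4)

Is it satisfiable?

Try x3 = false.
Try x4 = true.
Try x7 = true.
Unit clause (!x6) forces x6 = false.
Unit clause (!x2) forces x2 = false.
Unit clause (x1) forces x1 = true.
Now (!x1) is unsatisfied and unit — conflict.
Undo x7 and try x7 = false.
Unit clause (x6) forces x6 = true.
Try x8 = true.
Unit clause (x1) forces x1 = true.
Now (!x1) is unsatisfied and unit — conflict.
Undo x8 and try x8 = false.
Unit clause (x5) forces x5 = true.
Unit clause (x1) forces x1 = true.
Unit clause (x2) forces x2 = true.
Now (!x2) is unsatisfied and unit — conflict.
Both values of x8 lead to a conflict.
Both values of x7 lead to a conflict.
Undo x4 and try x4 = false.
Unit clause (x2) forces x2 = true.
Unit clause (x7) forces x7 = true.
Now (!x7) is unsatisfied and unit — conflict.
Both values of x4 lead to a conflict.
Undo x3 and try x3 = true.
Try x2 = true.
Unit clause (!x6) forces x6 = false.
Unit clause (!x7) forces x7 = false.
Unit clause (x4) forces x4 = true.
Now (!x4) is unsatisfied and unit — conflict.
Undo x2 and try x2 = false.
Unit clause (!x4) forces x4 = false.
Unit clause (!x7) forces x7 = false.
Unit clause (!x5) forces x5 = false.
Now (x5) is unsatisfied and unit — conflict.
Both values of x2 lead to a conflict.
Both values of x3 lead to a conflict.
No assignment satisfies every clause.

No, unsatisfiable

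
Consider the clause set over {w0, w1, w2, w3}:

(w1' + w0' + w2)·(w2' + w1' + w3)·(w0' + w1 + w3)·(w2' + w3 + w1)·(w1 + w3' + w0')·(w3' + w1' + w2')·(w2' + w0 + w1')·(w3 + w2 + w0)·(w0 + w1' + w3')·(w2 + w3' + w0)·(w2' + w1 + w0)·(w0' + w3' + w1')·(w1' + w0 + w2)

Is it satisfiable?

No, unsatisfiable

Try w1 = 0.
Try w0 = 0.
(w2') alone gives w2 = 0.
(w3) alone gives w3 = 1.
But (w3') is also a unit clause — contradiction.
Undo w0 and try w0 = 1.
(w3) alone gives w3 = 1.
But (w3') is also a unit clause — contradiction.
Either choice for w0 ends in contradiction.
Undo w1 and try w1 = 1.
Try w0 = 0.
(w2') alone gives w2 = 0.
But (w2) is also a unit clause — contradiction.
Undo w0 and try w0 = 1.
(w2) alone gives w2 = 1.
(w3) alone gives w3 = 1.
But (w3') is also a unit clause — contradiction.
Either choice for w0 ends in contradiction.
Either choice for w1 ends in contradiction.
No assignment satisfies every clause.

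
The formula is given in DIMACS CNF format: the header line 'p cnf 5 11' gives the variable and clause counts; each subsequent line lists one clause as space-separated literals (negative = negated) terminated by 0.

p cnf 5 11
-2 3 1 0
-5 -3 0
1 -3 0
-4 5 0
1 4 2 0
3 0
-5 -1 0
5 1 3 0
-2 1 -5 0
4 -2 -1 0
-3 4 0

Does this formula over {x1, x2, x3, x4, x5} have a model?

The clause (x3) is unit, so x3 = True.
The clause (¬x5) is unit, so x5 = False.
The clause (x1) is unit, so x1 = True.
The clause (¬x4) is unit, so x4 = False.
That conflicts with the unit clause (x4).
No assignment satisfies every clause.

No, unsatisfiable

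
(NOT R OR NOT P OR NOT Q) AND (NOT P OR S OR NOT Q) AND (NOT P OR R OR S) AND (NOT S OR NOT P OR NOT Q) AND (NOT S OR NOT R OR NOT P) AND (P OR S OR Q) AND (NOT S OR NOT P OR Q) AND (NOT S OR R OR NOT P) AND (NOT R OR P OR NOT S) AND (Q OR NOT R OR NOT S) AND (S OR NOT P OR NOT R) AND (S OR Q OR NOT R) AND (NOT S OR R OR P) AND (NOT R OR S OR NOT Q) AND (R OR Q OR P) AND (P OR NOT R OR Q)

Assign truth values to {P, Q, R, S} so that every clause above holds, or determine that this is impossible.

Suppose R = false.
Suppose P = false.
Unit clause (NOT S) forces S = false.
Unit clause (Q) forces Q = true.
This assignment satisfies each clause.

P ↦ false; Q ↦ true; R ↦ false; S ↦ false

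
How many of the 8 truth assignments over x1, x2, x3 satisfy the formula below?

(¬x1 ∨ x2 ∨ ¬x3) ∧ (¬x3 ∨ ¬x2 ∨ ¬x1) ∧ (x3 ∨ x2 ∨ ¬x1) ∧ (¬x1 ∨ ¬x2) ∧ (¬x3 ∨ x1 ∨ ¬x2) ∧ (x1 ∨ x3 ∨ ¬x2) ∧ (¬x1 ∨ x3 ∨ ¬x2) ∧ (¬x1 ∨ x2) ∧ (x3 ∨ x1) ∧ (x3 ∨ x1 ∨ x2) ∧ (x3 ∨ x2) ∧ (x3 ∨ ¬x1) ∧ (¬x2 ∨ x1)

1

There are 2^3 = 8 truth assignments over (x1, x2, x3).
Check each against the 13 clauses (columns in the order x1, x2, x3):
  F F F  ✗ fails (x3 ∨ x1)
  F F T  ✓ satisfies all
  F T F  ✗ fails (x1 ∨ x3 ∨ ¬x2)
  F T T  ✗ fails (¬x3 ∨ x1 ∨ ¬x2)
  T F F  ✗ fails (x3 ∨ x2 ∨ ¬x1)
  T F T  ✗ fails (¬x1 ∨ x2 ∨ ¬x3)
  T T F  ✗ fails (¬x1 ∨ ¬x2)
  T T T  ✗ fails (¬x3 ∨ ¬x2 ∨ ¬x1)
1 of the 8 rows is a model.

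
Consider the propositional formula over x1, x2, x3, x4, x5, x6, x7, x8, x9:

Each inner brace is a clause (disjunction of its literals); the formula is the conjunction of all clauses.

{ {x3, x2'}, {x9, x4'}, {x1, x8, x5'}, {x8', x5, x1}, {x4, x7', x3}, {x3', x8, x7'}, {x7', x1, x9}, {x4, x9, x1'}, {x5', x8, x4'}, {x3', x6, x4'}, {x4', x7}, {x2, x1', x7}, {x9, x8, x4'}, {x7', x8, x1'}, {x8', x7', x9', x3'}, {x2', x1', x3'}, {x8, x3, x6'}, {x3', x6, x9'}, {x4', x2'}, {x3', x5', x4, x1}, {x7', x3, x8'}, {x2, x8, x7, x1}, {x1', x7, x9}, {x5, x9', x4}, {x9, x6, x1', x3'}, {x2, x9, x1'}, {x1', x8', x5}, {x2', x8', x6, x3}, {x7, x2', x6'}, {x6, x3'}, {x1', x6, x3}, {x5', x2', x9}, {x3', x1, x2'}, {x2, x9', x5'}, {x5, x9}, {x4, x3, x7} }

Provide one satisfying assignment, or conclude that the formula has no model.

x1=0; x2=0; x3=0; x4=1; x5=0; x6=0; x7=1; x8=0; x9=1

Try x3 = 0.
Unit clause (x2') forces x2 = 0.
Try x9 = 1.
Unit clause (x5') forces x5 = 0.
Unit clause (x4) forces x4 = 1.
Unit clause (x7) forces x7 = 1.
Unit clause (x8') forces x8 = 0.
Unit clause (x1') forces x1 = 0.
Unit clause (x6') forces x6 = 0.
All clauses are satisfied.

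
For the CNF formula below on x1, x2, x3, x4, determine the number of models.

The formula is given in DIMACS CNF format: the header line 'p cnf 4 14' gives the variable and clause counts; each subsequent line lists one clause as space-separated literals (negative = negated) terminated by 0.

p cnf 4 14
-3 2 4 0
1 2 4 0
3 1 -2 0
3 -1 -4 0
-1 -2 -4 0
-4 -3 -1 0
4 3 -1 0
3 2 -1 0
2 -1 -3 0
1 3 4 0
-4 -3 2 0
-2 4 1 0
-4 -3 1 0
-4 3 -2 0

There are 2^4 = 16 truth assignments over (x1, x2, x3, x4).
Check each against the 14 clauses (columns in the order x1, x2, x3, x4):
  F F F F  ✗ fails (x1 ∨ x2 ∨ x4)
  F F F T  ✓ satisfies all
  F F T F  ✗ fails (¬x3 ∨ x2 ∨ x4)
  F F T T  ✗ fails (¬x4 ∨ ¬x3 ∨ x2)
  F T F F  ✗ fails (x3 ∨ x1 ∨ ¬x2)
  F T F T  ✗ fails (x3 ∨ x1 ∨ ¬x2)
  F T T F  ✗ fails (¬x2 ∨ x4 ∨ x1)
  F T T T  ✗ fails (¬x4 ∨ ¬x3 ∨ x1)
  T F F F  ✗ fails (x4 ∨ x3 ∨ ¬x1)
  T F F T  ✗ fails (x3 ∨ ¬x1 ∨ ¬x4)
  T F T F  ✗ fails (¬x3 ∨ x2 ∨ x4)
  T F T T  ✗ fails (¬x4 ∨ ¬x3 ∨ ¬x1)
  T T F F  ✗ fails (x4 ∨ x3 ∨ ¬x1)
  T T F T  ✗ fails (x3 ∨ ¬x1 ∨ ¬x4)
  T T T F  ✓ satisfies all
  T T T T  ✗ fails (¬x1 ∨ ¬x2 ∨ ¬x4)
2 of the 16 rows are models.

2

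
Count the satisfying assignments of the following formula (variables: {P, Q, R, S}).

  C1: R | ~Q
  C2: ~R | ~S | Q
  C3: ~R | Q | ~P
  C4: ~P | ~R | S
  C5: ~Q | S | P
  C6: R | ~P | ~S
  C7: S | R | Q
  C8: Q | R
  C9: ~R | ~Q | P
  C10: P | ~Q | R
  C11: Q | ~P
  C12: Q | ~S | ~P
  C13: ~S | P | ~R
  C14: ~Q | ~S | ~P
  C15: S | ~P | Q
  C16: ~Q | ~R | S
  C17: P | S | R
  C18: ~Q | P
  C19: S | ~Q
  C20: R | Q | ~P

There are 2^4 = 16 truth assignments over (P, Q, R, S).
Split on Q. With Q = 1, the clauses containing Q are satisfied and ~Q drops from the rest; 0 of the 2^3 = 8 assignments to the other variables satisfy what remains.
With Q = 0, by the same count on the reduced clause set, 1 assignment works.
Total: 0 + 1 = 1.

1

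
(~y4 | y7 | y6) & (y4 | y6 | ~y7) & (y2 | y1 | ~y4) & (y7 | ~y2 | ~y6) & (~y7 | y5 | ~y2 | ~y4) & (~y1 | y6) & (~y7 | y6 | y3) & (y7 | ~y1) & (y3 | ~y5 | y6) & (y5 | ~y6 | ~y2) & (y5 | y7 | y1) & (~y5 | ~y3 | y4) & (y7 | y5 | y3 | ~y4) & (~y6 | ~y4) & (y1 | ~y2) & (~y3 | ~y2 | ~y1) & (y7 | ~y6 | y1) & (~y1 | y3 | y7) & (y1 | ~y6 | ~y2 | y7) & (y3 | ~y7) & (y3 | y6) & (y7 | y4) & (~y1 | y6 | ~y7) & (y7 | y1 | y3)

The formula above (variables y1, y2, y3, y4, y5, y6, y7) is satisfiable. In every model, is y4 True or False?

False

Suppose y4 = 1.
Unit clause (~y6) forces y6 = 0.
Unit clause (y7) forces y7 = 1.
Unit clause (~y1) forces y1 = 0.
Unit clause (y2) forces y2 = 1.
But (~y2) is also a unit clause — contradiction.
So every satisfying assignment has y4 = False.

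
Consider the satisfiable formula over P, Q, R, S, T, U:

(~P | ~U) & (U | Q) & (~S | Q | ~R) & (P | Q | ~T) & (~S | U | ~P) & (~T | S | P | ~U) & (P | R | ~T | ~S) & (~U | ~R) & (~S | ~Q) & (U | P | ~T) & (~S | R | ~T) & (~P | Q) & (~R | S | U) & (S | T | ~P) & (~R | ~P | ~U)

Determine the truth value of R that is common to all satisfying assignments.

False

Suppose R = 1.
The clause (~U) is unit, so U = 0.
The clause (Q) is unit, so Q = 1.
The clause (~S) is unit, so S = 0.
But (S) is also a unit clause — contradiction.
So every satisfying assignment has R = False.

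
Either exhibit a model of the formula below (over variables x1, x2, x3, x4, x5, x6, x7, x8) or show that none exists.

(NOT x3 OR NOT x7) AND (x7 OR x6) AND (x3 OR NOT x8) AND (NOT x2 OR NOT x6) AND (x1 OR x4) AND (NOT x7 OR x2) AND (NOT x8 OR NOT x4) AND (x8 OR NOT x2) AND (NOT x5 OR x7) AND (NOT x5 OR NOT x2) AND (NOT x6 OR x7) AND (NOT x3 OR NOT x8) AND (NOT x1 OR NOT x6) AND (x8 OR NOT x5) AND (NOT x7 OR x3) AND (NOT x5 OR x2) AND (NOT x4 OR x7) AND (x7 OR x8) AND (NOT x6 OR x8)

Suppose x3 = false.
From the singleton clause (NOT x8), x8 = false.
From the singleton clause (NOT x2), x2 = false.
From the singleton clause (NOT x7), x7 = false.
Now (x7) is unsatisfied and unit — conflict.
So x3 must be the other value — set x3 = true.
From the singleton clause (NOT x7), x7 = false.
From the singleton clause (x6), x6 = true.
Now (NOT x6) is unsatisfied and unit — conflict.
Neither x3 = true nor x3 = false works.

UNSATISFIABLE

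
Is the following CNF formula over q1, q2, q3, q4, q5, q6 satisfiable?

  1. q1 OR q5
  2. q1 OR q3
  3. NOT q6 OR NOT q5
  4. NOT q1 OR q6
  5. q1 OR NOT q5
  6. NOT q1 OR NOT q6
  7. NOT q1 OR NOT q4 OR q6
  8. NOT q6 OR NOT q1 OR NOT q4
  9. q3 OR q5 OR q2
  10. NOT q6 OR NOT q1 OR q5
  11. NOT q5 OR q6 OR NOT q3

Branch on q1: set q1 = true.
The clause (q6) is unit, so q6 = true.
Now (NOT q6) is unsatisfied and unit — conflict.
That branch fails; take q1 = false instead.
The clause (q5) is unit, so q5 = true.
Now (NOT q5) is unsatisfied and unit — conflict.
Neither q1 = true nor q1 = false works.
No assignment satisfies every clause.

No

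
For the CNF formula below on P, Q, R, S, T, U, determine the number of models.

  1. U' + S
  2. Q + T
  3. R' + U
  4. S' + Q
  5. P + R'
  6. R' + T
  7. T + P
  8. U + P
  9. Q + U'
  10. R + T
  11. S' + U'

3

There are 2^6 = 64 truth assignments over (P, Q, R, S, T, U).
Split on S. With S = 1, the clauses containing S are satisfied and S' drops from the rest; 1 of the 2^5 = 32 assignments to the other variables satisfy what remains.
With S = 0, by the same count on the reduced clause set, 2 assignments work.
(One model: P=T, Q=F, R=F, S=F, T=T, U=F.)
Total: 1 + 2 = 3.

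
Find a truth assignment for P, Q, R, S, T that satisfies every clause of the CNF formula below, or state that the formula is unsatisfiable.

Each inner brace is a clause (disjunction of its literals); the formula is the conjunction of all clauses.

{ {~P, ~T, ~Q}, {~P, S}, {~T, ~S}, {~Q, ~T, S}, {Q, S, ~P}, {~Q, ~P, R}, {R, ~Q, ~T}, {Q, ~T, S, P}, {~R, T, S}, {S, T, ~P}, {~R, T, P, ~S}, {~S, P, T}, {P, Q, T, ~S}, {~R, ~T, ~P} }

Branch on P: set P = 0.
Branch on T: set T = 0.
The clause (~S) is unit, so S = 0.
The clause (~R) is unit, so R = 0.
All clauses hold; Q can take either value.

P: 0; Q: 0; R: 0; S: 0; T: 0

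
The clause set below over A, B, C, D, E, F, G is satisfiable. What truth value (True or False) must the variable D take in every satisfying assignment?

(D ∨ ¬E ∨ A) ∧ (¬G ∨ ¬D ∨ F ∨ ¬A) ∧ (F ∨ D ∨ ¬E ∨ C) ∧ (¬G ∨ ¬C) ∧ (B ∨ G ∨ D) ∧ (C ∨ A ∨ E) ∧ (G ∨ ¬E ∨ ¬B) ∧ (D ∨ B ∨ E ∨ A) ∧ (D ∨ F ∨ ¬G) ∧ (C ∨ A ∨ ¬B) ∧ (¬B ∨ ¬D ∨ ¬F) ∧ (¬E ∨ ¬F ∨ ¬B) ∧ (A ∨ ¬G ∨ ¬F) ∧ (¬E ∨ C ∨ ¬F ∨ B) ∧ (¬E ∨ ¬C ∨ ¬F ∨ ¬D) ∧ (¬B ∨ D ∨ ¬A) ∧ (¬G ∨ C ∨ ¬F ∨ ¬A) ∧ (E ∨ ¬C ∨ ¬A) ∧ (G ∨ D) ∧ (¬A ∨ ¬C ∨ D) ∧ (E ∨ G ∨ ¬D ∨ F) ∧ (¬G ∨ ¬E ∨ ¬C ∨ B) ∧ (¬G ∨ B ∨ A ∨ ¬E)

Suppose D = False.
Unit clause (G) forces G = True.
Unit clause (¬C) forces C = False.
Unit clause (F) forces F = True.
Unit clause (A) forces A = True.
Now (¬A) is unsatisfied and unit — conflict.
So every satisfying assignment has D = True.

True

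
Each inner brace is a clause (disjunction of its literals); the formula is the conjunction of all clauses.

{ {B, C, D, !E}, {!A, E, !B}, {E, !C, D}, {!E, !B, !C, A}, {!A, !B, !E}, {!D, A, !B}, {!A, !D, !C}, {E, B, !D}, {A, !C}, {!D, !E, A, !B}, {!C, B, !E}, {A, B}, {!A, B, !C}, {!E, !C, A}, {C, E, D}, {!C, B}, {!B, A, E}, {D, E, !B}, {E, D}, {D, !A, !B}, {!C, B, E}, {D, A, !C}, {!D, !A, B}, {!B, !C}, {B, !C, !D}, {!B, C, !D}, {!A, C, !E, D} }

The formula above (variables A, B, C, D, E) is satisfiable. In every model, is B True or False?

Suppose B = false.
From the singleton clause (A), A = true.
From the singleton clause (!C), C = false.
From the singleton clause (!D), D = false.
From the singleton clause (!E), E = false.
That conflicts with the unit clause (E).
So every satisfying assignment has B = True.

True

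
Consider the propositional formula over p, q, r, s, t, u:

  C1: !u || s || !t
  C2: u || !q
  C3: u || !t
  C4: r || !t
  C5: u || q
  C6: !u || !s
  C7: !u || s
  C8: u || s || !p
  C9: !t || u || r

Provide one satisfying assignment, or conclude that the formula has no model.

UNSATISFIABLE

Case u = true:
From the singleton clause (!s), s = false.
That conflicts with the unit clause (s).
Backtrack on u: now try u = false.
From the singleton clause (!q), q = false.
That conflicts with the unit clause (q).
Neither u = true nor u = false works.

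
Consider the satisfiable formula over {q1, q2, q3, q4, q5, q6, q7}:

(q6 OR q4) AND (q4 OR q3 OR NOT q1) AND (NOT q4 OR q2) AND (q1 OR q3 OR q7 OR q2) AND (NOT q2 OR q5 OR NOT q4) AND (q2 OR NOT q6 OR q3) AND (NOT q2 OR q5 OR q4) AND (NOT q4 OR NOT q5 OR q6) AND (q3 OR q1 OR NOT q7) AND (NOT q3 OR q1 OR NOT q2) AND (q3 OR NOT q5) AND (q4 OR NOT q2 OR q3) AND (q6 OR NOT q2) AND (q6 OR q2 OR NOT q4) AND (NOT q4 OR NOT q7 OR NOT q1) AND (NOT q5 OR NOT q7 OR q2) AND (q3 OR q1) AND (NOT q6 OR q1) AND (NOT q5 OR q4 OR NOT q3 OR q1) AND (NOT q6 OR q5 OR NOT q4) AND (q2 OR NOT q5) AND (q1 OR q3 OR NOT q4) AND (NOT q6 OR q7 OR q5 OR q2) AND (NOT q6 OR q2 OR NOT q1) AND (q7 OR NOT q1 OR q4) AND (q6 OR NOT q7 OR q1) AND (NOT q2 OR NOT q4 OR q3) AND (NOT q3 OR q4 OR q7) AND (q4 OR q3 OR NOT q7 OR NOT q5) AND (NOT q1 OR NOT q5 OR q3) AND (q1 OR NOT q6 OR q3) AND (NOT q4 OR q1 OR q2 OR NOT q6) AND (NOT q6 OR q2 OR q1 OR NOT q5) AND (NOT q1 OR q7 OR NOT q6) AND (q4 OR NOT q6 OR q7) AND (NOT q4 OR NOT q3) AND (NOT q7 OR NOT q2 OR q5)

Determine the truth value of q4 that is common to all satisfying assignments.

Suppose q4 = true.
Unit clause (q2) forces q2 = true.
Unit clause (q5) forces q5 = true.
Unit clause (q6) forces q6 = true.
Unit clause (q3) forces q3 = true.
But (NOT q3) is also a unit clause — contradiction.
So every satisfying assignment has q4 = False.

False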